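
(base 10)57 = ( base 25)27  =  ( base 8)71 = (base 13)45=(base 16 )39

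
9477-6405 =3072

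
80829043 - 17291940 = 63537103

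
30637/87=30637/87 = 352.15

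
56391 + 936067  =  992458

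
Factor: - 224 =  - 2^5*7^1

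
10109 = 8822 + 1287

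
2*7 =14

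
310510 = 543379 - 232869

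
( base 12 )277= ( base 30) cj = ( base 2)101111011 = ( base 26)ef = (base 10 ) 379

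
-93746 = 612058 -705804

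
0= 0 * 23025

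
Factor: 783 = 3^3*29^1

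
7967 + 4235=12202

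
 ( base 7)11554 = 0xbd4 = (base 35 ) 2gi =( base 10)3028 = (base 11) 2303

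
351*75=26325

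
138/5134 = 69/2567 = 0.03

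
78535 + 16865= 95400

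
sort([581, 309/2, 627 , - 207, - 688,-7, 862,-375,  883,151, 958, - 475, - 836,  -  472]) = [ - 836,  -  688,- 475, - 472, - 375,  -  207, - 7,151,309/2,581, 627,862,883,958]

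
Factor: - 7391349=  - 3^2*7^1*23^1*5101^1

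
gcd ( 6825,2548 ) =91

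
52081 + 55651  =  107732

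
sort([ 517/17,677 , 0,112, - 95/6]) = [ - 95/6,0,517/17,112, 677]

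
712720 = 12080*59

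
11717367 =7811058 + 3906309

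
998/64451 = 998/64451 = 0.02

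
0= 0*286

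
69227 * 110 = 7614970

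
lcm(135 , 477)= 7155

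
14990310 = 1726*8685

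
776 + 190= 966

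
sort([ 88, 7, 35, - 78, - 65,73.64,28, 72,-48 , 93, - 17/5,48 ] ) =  [- 78, - 65 ,-48, - 17/5 , 7,28,35,48,72 , 73.64,88,93]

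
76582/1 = 76582 = 76582.00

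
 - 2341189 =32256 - 2373445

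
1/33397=1/33397 = 0.00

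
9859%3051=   706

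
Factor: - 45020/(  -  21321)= 2^2*3^( - 2)  *  5^1*23^( - 1)*103^ ( - 1 )*2251^1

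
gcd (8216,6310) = 2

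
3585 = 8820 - 5235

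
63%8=7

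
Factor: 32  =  2^5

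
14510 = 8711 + 5799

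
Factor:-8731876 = - 2^2*1049^1*2081^1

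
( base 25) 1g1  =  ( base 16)402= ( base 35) tb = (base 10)1026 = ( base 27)1B0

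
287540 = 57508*5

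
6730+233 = 6963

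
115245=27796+87449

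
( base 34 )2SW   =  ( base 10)3296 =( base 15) e9b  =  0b110011100000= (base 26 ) 4mk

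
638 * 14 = 8932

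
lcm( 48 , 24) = 48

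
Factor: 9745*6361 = 61987945 = 5^1*1949^1 * 6361^1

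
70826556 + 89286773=160113329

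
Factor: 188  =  2^2*47^1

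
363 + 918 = 1281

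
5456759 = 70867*77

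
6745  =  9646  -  2901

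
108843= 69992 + 38851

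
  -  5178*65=  -  336570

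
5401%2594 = 213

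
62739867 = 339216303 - 276476436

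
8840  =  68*130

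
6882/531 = 2294/177 = 12.96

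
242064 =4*60516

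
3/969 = 1/323 = 0.00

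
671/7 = 95 +6/7 = 95.86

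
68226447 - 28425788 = 39800659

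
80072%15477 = 2687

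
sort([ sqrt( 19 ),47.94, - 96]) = [ - 96,  sqrt( 19 ),47.94 ] 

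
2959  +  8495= 11454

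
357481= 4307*83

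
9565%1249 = 822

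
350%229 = 121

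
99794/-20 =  - 49897/10 = - 4989.70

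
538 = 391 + 147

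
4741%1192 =1165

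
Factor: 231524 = 2^2*57881^1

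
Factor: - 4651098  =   - 2^1*3^1*17^1 * 45599^1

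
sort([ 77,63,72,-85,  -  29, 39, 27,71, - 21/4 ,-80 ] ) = [  -  85,  -  80,-29, - 21/4, 27, 39,  63, 71,72,77]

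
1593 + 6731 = 8324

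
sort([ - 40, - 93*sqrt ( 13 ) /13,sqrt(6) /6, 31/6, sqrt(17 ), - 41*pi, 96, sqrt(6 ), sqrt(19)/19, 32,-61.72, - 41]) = [ - 41*pi, - 61.72, - 41, - 40, - 93*sqrt(13)/13, sqrt(19) /19,sqrt ( 6 )/6, sqrt(6), sqrt( 17 ), 31/6,  32, 96 ] 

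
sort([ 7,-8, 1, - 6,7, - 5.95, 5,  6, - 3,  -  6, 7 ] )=[-8 , - 6, -6 ,-5.95, - 3, 1, 5, 6, 7, 7, 7] 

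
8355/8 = 8355/8 = 1044.38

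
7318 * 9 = 65862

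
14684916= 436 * 33681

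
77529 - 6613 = 70916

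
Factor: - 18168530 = -2^1*5^1 * 1816853^1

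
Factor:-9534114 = -2^1*3^2*529673^1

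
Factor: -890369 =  - 59^1*15091^1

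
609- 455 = 154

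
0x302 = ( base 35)M0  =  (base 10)770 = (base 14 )3d0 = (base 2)1100000010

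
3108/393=7 + 119/131 = 7.91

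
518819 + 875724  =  1394543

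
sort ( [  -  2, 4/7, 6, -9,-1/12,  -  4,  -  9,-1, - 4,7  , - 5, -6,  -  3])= [ -9, - 9, - 6, - 5, - 4 ,  -  4, - 3, - 2, - 1,-1/12, 4/7, 6,7] 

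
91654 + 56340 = 147994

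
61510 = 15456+46054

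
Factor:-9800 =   -  2^3*5^2*7^2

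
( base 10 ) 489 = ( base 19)16e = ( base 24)k9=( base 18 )193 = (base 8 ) 751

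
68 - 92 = - 24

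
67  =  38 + 29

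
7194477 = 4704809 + 2489668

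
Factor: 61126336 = 2^6*733^1*1303^1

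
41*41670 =1708470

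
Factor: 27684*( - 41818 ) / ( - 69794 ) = 2^2*3^2*7^1 *29^1*103^1*769^1*34897^(  -  1) = 578844756/34897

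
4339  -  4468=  -129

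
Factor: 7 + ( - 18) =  - 11^1 = - 11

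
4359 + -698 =3661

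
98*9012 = 883176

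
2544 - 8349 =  - 5805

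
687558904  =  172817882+514741022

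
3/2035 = 3/2035 = 0.00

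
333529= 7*47647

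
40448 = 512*79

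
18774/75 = 250 + 8/25= 250.32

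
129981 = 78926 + 51055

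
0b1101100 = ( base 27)40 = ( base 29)3l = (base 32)3c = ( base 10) 108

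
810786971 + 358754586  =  1169541557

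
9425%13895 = 9425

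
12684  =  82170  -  69486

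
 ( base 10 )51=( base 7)102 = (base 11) 47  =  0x33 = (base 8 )63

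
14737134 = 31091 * 474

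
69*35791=2469579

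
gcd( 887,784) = 1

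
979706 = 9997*98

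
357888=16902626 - 16544738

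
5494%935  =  819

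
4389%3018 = 1371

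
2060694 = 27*76322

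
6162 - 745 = 5417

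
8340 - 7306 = 1034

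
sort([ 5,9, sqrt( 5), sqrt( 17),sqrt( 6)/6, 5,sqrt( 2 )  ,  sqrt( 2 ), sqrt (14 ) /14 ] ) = [sqrt( 14)/14 , sqrt(6 ) /6,sqrt( 2), sqrt( 2),  sqrt( 5),sqrt (17), 5,5,  9] 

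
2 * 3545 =7090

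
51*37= 1887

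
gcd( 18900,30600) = 900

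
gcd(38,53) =1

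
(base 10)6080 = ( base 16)17c0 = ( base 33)5j8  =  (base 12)3628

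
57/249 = 19/83 = 0.23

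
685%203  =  76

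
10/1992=5/996 = 0.01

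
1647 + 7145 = 8792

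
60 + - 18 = 42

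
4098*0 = 0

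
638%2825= 638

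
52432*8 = 419456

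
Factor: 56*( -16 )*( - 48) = 43008 = 2^11*3^1*7^1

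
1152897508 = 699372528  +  453524980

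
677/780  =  677/780 = 0.87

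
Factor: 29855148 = 2^2*3^1*823^1*3023^1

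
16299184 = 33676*484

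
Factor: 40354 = 2^1*20177^1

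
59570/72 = 827 + 13/36 = 827.36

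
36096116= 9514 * 3794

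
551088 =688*801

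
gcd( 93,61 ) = 1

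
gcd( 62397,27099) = 9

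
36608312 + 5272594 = 41880906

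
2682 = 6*447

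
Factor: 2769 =3^1*13^1*71^1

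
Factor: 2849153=2849153^1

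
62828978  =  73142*859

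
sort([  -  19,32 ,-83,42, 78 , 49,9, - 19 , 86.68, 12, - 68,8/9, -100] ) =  [ - 100, - 83,- 68,  -  19, - 19, 8/9, 9,  12,32, 42,49, 78,86.68]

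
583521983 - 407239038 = 176282945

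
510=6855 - 6345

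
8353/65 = 8353/65= 128.51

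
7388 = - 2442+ 9830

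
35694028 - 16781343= 18912685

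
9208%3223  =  2762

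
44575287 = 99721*447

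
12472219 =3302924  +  9169295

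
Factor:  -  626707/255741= - 3^( - 1)*79^1*7933^1*85247^(-1)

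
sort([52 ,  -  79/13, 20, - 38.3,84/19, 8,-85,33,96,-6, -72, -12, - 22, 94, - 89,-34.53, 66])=[-89, - 85, - 72,-38.3,-34.53, - 22, - 12,-79/13, - 6, 84/19, 8, 20 , 33, 52,66,94, 96 ]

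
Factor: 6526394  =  2^1* 7^1*466171^1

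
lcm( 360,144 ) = 720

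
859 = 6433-5574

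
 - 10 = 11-21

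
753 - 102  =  651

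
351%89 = 84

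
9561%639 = 615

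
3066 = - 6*( - 511 ) 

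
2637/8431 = 2637/8431 = 0.31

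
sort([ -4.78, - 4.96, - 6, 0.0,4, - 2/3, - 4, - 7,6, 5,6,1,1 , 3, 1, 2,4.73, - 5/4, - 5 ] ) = [ - 7, - 6,-5  , - 4.96 , - 4.78,  -  4,-5/4, - 2/3,0.0 , 1,1 , 1,2, 3,4, 4.73  ,  5, 6, 6]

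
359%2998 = 359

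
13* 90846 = 1180998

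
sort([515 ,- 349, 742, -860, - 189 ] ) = [-860, - 349,-189,  515 , 742]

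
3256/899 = 3256/899  =  3.62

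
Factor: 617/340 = 2^( - 2)*5^( - 1)*17^( - 1)*617^1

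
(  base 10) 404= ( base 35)BJ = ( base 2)110010100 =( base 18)148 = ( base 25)g4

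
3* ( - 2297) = -6891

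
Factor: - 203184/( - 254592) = 2^( - 3)*13^(  -  1)*83^1 = 83/104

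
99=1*99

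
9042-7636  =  1406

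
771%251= 18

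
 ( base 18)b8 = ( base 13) 12B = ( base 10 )206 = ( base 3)21122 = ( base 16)CE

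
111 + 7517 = 7628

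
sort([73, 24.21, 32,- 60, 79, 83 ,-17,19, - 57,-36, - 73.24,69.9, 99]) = [ - 73.24, - 60,- 57, - 36,-17, 19,24.21,32, 69.9,73, 79 , 83,99 ]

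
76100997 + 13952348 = 90053345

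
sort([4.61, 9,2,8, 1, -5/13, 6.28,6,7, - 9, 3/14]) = [-9, - 5/13,3/14,1,2,4.61, 6,6.28,  7, 8,9]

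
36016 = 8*4502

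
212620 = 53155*4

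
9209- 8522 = 687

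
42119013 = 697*60429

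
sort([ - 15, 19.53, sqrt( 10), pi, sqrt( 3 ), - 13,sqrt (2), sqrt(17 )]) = [ - 15,-13, sqrt(2 ), sqrt( 3), pi, sqrt (10), sqrt( 17),19.53] 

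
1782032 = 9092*196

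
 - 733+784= 51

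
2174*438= 952212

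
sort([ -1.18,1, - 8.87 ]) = [ - 8.87, -1.18,1]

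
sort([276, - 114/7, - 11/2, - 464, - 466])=[ - 466, - 464, - 114/7,-11/2 , 276]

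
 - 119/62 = -119/62 = - 1.92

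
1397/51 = 1397/51 = 27.39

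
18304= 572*32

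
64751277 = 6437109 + 58314168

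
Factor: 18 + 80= 2^1 * 7^2 = 98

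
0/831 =0 = 0.00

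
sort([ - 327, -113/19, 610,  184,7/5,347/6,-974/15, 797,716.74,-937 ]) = [ - 937, - 327, - 974/15, - 113/19 , 7/5  ,  347/6,184,610,716.74,797 ] 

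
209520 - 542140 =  - 332620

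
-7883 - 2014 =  - 9897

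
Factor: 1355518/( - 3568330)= - 677759/1784165 = - 5^ ( - 1)*29^1 * 101^(  -  1)*3533^( - 1) * 23371^1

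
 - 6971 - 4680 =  - 11651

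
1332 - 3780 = -2448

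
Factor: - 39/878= -2^( - 1)*3^1*13^1*439^( - 1) 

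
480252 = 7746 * 62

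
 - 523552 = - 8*65444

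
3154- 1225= 1929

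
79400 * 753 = 59788200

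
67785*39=2643615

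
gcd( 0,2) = 2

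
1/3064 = 1/3064 = 0.00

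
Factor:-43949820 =-2^2*3^1*5^1*732497^1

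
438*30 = 13140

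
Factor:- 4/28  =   - 7^( - 1) =- 1/7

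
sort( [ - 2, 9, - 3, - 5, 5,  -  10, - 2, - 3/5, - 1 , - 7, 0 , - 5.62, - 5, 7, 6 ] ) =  [ - 10, - 7, - 5.62, -5, - 5, - 3, - 2,-2, - 1,-3/5 , 0, 5, 6,7,9 ] 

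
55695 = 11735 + 43960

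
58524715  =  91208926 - 32684211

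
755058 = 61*12378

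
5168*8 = 41344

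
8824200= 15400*573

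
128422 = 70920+57502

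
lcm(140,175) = 700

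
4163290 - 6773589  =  -2610299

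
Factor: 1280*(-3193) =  - 4087040 = -  2^8*5^1 * 31^1 * 103^1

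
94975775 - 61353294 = 33622481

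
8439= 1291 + 7148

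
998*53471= 53364058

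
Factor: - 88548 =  - 2^2*3^1*47^1*157^1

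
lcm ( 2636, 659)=2636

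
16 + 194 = 210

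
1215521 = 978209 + 237312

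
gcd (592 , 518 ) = 74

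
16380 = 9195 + 7185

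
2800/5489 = 2800/5489  =  0.51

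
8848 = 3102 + 5746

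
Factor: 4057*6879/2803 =27908103/2803 = 3^1*2293^1 * 2803^(-1)*4057^1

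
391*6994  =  2734654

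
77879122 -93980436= - 16101314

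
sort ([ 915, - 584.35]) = [ - 584.35, 915] 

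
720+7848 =8568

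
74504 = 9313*8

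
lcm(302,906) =906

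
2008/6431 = 2008/6431 = 0.31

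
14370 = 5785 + 8585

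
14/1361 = 14/1361 = 0.01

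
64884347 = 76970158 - 12085811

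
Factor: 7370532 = 2^2 * 3^2 * 13^1*15749^1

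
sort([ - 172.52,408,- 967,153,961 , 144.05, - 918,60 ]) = [ - 967,-918, - 172.52,  60, 144.05,153, 408,961] 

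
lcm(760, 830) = 63080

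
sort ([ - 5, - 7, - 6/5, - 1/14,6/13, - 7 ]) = [ - 7, - 7, - 5,-6/5 , - 1/14,6/13 ]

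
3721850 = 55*67670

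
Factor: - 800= - 2^5*5^2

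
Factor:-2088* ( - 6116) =2^5*3^2*11^1*29^1*139^1 = 12770208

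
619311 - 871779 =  - 252468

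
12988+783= 13771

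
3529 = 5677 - 2148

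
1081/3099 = 1081/3099 = 0.35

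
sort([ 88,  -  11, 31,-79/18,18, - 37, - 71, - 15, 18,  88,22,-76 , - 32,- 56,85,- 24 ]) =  [  -  76, - 71,-56 , - 37,-32, - 24,-15 , - 11 ,  -  79/18, 18,18,22 , 31, 85, 88,88 ]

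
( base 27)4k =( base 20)68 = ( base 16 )80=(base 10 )128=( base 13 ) 9B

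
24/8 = 3 = 3.00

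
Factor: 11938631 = 19^2 *33071^1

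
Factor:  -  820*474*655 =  - 254585400= -2^3*3^1*5^2*41^1*79^1*131^1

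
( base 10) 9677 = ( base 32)9ED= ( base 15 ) 2D02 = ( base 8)22715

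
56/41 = 56/41=1.37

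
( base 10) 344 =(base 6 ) 1332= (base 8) 530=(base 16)158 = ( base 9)422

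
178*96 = 17088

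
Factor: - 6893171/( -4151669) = 29^ ( - 1) * 73^1*239^ ( - 1 )*599^( - 1 )  *94427^1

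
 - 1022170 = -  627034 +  - 395136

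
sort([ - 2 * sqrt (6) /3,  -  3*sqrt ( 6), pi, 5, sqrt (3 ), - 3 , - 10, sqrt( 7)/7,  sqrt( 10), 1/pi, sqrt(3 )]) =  [ - 10 , - 3*sqrt( 6),-3  , - 2 * sqrt( 6) /3,1/pi, sqrt( 7) /7,sqrt (3) , sqrt( 3),pi, sqrt( 10),5]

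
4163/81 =51 + 32/81  =  51.40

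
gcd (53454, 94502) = 2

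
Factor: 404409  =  3^1*23^1*5861^1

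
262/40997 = 262/40997 = 0.01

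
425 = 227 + 198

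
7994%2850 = 2294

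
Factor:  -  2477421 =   -  3^2 *275269^1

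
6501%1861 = 918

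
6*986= 5916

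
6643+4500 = 11143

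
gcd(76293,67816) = 8477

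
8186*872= 7138192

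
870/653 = 870/653=1.33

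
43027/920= 46+707/920 = 46.77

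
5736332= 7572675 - 1836343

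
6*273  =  1638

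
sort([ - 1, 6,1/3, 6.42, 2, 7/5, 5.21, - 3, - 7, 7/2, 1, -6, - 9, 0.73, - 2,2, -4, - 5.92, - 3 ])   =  [ - 9,  -  7, - 6, - 5.92,  -  4,-3,- 3, - 2, - 1,1/3, 0.73,1,7/5, 2, 2, 7/2, 5.21 , 6, 6.42]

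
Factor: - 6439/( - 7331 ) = 47^1*137^1*7331^( - 1 )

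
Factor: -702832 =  - 2^4*13^1*31^1*109^1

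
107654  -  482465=-374811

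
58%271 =58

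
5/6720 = 1/1344 =0.00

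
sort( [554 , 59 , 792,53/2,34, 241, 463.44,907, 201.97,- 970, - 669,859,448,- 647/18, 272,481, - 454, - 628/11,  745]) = [ - 970, - 669, - 454, - 628/11, - 647/18,53/2,34,59, 201.97,241,272,448,463.44, 481,554,745, 792 , 859, 907]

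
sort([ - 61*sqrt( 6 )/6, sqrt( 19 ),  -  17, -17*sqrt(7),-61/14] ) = [-17 * sqrt( 7 ), - 61*sqrt(6)/6, - 17,- 61/14, sqrt( 19) ] 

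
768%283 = 202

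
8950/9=8950/9=994.44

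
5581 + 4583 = 10164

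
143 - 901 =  - 758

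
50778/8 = 25389/4 = 6347.25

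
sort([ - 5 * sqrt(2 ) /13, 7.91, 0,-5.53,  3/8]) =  [ - 5.53,-5 * sqrt( 2 )/13,0, 3/8, 7.91]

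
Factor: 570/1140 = 2^(-1 ) = 1/2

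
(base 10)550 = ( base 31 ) HN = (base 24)mm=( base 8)1046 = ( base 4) 20212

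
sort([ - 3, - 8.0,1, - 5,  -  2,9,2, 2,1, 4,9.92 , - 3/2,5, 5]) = [ - 8.0, - 5, - 3, - 2, -3/2,1,1 , 2,2,4, 5,  5, 9,9.92] 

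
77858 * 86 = 6695788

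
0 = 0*2949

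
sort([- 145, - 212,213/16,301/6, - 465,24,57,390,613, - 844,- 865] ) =[ - 865,  -  844,-465, - 212, - 145 , 213/16,24,301/6,57,390,613 ] 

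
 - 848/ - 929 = 848/929  =  0.91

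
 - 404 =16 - 420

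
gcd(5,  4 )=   1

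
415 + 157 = 572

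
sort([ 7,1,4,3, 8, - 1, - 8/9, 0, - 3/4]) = [ - 1, - 8/9, -3/4 , 0, 1, 3, 4, 7 , 8 ]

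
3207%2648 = 559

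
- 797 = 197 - 994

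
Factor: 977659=107^1*9137^1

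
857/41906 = 857/41906 = 0.02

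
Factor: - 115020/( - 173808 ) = 45/68 = 2^ ( - 2)*3^2*5^1*17^( - 1)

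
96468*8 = 771744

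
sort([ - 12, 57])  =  [-12,57 ] 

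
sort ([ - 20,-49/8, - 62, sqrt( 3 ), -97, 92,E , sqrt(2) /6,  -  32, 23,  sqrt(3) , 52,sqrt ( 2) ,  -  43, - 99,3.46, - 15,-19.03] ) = [ - 99,-97, - 62, - 43, - 32, -20,  -  19.03, - 15,-49/8,sqrt(2)/6, sqrt( 2) , sqrt (3), sqrt(3 ), E,3.46, 23, 52, 92]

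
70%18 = 16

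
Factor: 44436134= 2^1 * 22218067^1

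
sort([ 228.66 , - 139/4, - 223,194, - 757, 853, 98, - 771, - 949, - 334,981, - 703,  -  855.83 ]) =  [ - 949 , - 855.83, - 771 , - 757,-703, - 334, - 223, - 139/4,98,194,228.66,  853,981]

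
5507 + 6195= 11702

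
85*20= 1700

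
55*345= 18975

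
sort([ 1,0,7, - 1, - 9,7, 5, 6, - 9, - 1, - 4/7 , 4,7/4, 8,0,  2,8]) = [ - 9, - 9, - 1, - 1, - 4/7, 0,0,1,7/4,2,4, 5,6,7,7,8  ,  8] 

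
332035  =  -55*(-6037)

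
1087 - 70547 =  - 69460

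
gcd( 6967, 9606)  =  1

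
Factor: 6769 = 7^1*967^1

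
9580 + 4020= 13600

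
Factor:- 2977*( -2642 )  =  7865234 = 2^1*13^1*229^1*1321^1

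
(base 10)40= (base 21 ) 1j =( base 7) 55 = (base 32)18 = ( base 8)50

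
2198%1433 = 765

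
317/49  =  317/49 =6.47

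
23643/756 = 31 + 23/84= 31.27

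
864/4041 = 96/449 = 0.21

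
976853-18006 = 958847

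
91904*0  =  0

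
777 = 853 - 76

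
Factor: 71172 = 2^2*3^3*659^1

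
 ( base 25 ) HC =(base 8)665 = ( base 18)165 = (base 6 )2005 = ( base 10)437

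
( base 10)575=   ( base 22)143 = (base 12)3bb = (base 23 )120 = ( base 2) 1000111111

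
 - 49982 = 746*( - 67)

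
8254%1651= 1650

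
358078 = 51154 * 7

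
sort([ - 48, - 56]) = [ - 56,-48]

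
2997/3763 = 2997/3763  =  0.80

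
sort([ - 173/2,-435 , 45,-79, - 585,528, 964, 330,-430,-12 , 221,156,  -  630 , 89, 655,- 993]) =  [ - 993,  -  630,-585, - 435  , - 430, - 173/2,-79,-12, 45, 89, 156, 221, 330,528,655,  964]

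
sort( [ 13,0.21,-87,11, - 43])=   [ - 87, - 43, 0.21,  11, 13]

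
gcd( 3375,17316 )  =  9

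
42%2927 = 42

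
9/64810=9/64810 = 0.00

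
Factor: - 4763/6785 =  - 5^( - 1) * 11^1 *23^( - 1)*59^( - 1 )*433^1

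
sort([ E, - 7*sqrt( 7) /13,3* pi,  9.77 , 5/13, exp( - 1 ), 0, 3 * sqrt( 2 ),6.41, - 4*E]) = [ - 4*E,  -  7*sqrt( 7 )/13,0,exp (-1 ),  5/13, E, 3 * sqrt( 2 ), 6.41, 3*pi,9.77]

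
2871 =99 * 29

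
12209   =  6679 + 5530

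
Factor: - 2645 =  - 5^1 *23^2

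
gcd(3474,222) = 6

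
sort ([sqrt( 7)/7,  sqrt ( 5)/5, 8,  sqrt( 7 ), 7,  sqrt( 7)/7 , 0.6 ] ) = [ sqrt( 7 )/7, sqrt( 7)/7,sqrt( 5)/5,0.6,sqrt( 7 ),  7 , 8]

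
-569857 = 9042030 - 9611887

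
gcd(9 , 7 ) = 1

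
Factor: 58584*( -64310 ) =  - 2^4*3^1*5^1*  59^1*109^1*2441^1 =-3767537040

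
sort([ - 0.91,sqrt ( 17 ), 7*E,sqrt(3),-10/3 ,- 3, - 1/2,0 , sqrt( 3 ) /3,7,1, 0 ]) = [ - 10/3,-3, - 0.91, - 1/2,0,0, sqrt( 3)/3 , 1, sqrt(3), sqrt(17),7,7*E]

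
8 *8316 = 66528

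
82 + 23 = 105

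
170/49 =170/49 =3.47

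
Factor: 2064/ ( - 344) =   -  2^1*3^1=- 6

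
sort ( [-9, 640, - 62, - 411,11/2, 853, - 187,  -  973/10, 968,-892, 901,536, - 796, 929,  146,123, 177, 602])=[  -  892, - 796, - 411, - 187, - 973/10, - 62, - 9, 11/2, 123, 146, 177,536, 602,  640,853, 901,929,968]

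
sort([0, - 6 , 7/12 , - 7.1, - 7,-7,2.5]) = [ - 7.1, - 7,  -  7, - 6,0,  7/12,  2.5]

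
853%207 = 25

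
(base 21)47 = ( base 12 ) 77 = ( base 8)133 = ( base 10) 91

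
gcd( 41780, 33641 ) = 1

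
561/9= 62  +  1/3 = 62.33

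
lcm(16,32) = 32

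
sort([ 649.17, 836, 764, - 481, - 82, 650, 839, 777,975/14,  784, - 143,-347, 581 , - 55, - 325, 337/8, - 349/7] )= [ - 481, -347, - 325 , - 143,-82, - 55, - 349/7, 337/8, 975/14, 581, 649.17,650 , 764, 777,784,836, 839] 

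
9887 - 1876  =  8011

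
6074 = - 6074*( - 1 ) 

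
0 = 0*496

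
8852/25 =354 + 2/25 = 354.08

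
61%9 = 7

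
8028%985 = 148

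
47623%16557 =14509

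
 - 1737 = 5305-7042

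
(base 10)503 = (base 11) 418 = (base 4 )13313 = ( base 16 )1f7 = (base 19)179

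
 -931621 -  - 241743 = - 689878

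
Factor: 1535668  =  2^2*383917^1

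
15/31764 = 5/10588 = 0.00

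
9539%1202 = 1125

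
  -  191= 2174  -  2365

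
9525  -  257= 9268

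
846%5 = 1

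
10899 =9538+1361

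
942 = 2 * 471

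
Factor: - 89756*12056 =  - 2^5*11^1*19^1 * 137^1*1181^1 =- 1082098336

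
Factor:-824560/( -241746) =440/129 = 2^3 * 3^( - 1) * 5^1*11^1 * 43^ ( - 1)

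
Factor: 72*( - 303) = -2^3*3^3*101^1  =  - 21816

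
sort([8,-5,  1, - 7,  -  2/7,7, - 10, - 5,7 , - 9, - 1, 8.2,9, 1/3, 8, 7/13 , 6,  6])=[ - 10, - 9, - 7,- 5,-5, - 1  , - 2/7,1/3,7/13,1,  6, 6, 7, 7,8,8,8.2,9]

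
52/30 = 26/15= 1.73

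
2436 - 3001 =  - 565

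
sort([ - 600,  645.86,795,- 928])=[ - 928, - 600,645.86,795 ]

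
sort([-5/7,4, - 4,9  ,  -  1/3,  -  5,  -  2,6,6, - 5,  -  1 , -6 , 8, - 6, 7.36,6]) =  [ - 6,-6, -5,-5, - 4, - 2,-1,- 5/7 , - 1/3 , 4, 6,6, 6,7.36, 8, 9 ] 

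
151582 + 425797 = 577379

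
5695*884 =5034380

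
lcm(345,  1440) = 33120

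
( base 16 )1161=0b1000101100001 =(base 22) 945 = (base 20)B29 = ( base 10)4449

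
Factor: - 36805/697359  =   - 3^( - 1 )*5^1*13^( - 1)*17^1*433^1*17881^( -1) 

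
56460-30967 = 25493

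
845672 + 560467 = 1406139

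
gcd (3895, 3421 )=1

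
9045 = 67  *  135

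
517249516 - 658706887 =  - 141457371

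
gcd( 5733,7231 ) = 7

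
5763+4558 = 10321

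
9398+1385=10783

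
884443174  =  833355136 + 51088038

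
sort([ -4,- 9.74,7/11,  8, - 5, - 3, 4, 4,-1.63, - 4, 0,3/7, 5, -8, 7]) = [ - 9.74, - 8, - 5, - 4, - 4 , - 3, - 1.63,0, 3/7, 7/11,4, 4,5,7,  8 ]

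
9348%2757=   1077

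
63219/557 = 113 + 278/557  =  113.50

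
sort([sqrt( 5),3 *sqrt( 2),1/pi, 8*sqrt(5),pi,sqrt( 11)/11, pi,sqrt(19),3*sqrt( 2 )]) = [sqrt(11)/11,1/pi,sqrt(5),pi,pi,3*sqrt ( 2), 3*sqrt( 2 ),sqrt( 19),8*sqrt( 5 )]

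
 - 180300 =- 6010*30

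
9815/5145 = 1 + 934/1029 = 1.91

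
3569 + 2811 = 6380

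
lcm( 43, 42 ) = 1806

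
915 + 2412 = 3327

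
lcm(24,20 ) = 120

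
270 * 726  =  196020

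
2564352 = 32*80136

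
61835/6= 61835/6 = 10305.83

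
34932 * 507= 17710524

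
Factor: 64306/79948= 2^( - 1)*23^( - 1)*37^1 = 37/46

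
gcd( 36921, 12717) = 3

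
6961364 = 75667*92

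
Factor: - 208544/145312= - 7^3*239^( - 1 ) = -343/239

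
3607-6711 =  - 3104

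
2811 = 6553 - 3742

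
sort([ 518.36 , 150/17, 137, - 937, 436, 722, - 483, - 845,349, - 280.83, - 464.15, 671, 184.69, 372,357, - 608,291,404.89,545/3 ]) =[ - 937 , - 845, -608, - 483, - 464.15, - 280.83,  150/17, 137, 545/3, 184.69, 291, 349, 357,372, 404.89,436, 518.36, 671, 722] 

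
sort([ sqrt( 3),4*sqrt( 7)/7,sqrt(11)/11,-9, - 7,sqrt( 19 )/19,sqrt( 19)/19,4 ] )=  [ - 9, - 7,sqrt( 19) /19,sqrt ( 19)/19,sqrt ( 11)/11,4 * sqrt (7)/7, sqrt ( 3 ),4 ]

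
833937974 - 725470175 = 108467799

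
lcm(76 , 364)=6916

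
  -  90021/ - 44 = 90021/44= 2045.93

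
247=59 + 188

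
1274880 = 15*84992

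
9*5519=49671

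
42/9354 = 7/1559 =0.00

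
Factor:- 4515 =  - 3^1*5^1*7^1*43^1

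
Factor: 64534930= 2^1*5^1*6453493^1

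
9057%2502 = 1551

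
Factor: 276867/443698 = 2^(-1 ) * 3^2*30763^1*221849^( - 1)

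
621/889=621/889= 0.70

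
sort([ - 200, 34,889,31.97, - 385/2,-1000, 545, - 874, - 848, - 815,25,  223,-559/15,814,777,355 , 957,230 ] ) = [ - 1000, - 874, - 848,  -  815, - 200, - 385/2, - 559/15, 25,31.97,34,223,230, 355, 545, 777,814,889,957 ] 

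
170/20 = 8 + 1/2 = 8.50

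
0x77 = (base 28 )47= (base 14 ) 87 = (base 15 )7E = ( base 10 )119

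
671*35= 23485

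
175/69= 2 + 37/69 = 2.54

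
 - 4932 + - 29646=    - 34578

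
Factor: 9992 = 2^3  *1249^1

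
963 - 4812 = - 3849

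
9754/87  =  9754/87 = 112.11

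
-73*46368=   -3384864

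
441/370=441/370 = 1.19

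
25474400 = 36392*700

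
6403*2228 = 14265884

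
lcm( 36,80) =720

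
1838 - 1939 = - 101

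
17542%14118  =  3424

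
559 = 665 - 106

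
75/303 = 25/101 = 0.25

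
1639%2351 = 1639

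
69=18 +51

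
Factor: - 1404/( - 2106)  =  2^1 * 3^( - 1) = 2/3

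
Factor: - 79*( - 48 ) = 2^4*3^1*79^1= 3792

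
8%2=0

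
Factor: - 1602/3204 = -2^( - 1)  =  -1/2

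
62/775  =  2/25 = 0.08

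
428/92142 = 214/46071= 0.00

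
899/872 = 1+ 27/872 = 1.03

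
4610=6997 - 2387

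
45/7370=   9/1474=0.01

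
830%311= 208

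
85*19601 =1666085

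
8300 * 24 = 199200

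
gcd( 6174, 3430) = 686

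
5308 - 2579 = 2729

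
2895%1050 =795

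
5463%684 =675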